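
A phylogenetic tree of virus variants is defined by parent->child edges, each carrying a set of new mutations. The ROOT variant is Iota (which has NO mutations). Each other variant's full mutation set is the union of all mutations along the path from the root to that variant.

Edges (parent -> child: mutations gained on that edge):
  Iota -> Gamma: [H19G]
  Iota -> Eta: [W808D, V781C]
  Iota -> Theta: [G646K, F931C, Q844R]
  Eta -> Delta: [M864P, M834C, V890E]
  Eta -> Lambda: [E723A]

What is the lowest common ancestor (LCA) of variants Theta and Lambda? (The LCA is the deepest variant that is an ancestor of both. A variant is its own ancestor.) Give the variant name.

Path from root to Theta: Iota -> Theta
  ancestors of Theta: {Iota, Theta}
Path from root to Lambda: Iota -> Eta -> Lambda
  ancestors of Lambda: {Iota, Eta, Lambda}
Common ancestors: {Iota}
Walk up from Lambda: Lambda (not in ancestors of Theta), Eta (not in ancestors of Theta), Iota (in ancestors of Theta)
Deepest common ancestor (LCA) = Iota

Answer: Iota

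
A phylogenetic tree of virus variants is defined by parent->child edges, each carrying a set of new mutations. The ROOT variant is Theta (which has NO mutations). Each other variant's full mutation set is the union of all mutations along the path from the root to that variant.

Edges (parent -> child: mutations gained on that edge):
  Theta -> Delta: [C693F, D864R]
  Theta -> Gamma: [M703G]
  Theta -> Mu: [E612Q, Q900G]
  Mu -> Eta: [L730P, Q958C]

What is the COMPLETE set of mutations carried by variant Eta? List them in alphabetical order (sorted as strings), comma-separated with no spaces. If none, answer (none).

Answer: E612Q,L730P,Q900G,Q958C

Derivation:
At Theta: gained [] -> total []
At Mu: gained ['E612Q', 'Q900G'] -> total ['E612Q', 'Q900G']
At Eta: gained ['L730P', 'Q958C'] -> total ['E612Q', 'L730P', 'Q900G', 'Q958C']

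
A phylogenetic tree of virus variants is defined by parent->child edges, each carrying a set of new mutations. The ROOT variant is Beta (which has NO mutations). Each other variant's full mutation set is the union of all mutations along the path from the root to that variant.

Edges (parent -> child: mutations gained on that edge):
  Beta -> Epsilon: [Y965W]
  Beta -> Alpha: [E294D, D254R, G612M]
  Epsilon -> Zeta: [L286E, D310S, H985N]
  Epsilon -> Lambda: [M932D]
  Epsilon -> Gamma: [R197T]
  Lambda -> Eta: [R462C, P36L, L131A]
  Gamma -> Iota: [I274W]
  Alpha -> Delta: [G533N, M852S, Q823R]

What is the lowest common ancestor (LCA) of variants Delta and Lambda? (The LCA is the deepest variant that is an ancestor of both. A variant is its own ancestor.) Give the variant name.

Answer: Beta

Derivation:
Path from root to Delta: Beta -> Alpha -> Delta
  ancestors of Delta: {Beta, Alpha, Delta}
Path from root to Lambda: Beta -> Epsilon -> Lambda
  ancestors of Lambda: {Beta, Epsilon, Lambda}
Common ancestors: {Beta}
Walk up from Lambda: Lambda (not in ancestors of Delta), Epsilon (not in ancestors of Delta), Beta (in ancestors of Delta)
Deepest common ancestor (LCA) = Beta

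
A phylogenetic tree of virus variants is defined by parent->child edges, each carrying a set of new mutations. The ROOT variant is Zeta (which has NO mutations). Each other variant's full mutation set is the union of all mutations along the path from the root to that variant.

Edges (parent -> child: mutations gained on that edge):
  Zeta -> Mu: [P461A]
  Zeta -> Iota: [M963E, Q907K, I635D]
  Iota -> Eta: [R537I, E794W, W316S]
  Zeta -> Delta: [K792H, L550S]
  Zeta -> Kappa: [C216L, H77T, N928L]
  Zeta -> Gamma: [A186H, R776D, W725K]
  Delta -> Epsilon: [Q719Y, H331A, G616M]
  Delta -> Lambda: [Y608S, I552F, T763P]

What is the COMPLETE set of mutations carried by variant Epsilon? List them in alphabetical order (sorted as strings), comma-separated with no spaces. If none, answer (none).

At Zeta: gained [] -> total []
At Delta: gained ['K792H', 'L550S'] -> total ['K792H', 'L550S']
At Epsilon: gained ['Q719Y', 'H331A', 'G616M'] -> total ['G616M', 'H331A', 'K792H', 'L550S', 'Q719Y']

Answer: G616M,H331A,K792H,L550S,Q719Y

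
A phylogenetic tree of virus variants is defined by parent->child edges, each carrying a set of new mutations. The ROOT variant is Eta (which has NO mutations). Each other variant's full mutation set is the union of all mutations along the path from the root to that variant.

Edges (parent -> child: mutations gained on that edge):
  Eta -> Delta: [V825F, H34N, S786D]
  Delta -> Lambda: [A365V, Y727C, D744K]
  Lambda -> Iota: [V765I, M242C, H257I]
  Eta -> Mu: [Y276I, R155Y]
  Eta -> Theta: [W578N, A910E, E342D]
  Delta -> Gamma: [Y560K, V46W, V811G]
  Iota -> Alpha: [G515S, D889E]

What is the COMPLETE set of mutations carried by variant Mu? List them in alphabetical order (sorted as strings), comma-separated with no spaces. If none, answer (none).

Answer: R155Y,Y276I

Derivation:
At Eta: gained [] -> total []
At Mu: gained ['Y276I', 'R155Y'] -> total ['R155Y', 'Y276I']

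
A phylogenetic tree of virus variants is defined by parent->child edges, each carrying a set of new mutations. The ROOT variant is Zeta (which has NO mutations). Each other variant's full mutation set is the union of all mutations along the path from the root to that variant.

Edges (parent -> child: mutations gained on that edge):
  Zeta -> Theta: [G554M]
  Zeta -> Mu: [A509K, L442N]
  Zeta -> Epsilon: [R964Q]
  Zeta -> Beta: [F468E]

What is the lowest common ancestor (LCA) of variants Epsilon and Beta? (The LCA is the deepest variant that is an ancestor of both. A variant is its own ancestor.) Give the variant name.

Path from root to Epsilon: Zeta -> Epsilon
  ancestors of Epsilon: {Zeta, Epsilon}
Path from root to Beta: Zeta -> Beta
  ancestors of Beta: {Zeta, Beta}
Common ancestors: {Zeta}
Walk up from Beta: Beta (not in ancestors of Epsilon), Zeta (in ancestors of Epsilon)
Deepest common ancestor (LCA) = Zeta

Answer: Zeta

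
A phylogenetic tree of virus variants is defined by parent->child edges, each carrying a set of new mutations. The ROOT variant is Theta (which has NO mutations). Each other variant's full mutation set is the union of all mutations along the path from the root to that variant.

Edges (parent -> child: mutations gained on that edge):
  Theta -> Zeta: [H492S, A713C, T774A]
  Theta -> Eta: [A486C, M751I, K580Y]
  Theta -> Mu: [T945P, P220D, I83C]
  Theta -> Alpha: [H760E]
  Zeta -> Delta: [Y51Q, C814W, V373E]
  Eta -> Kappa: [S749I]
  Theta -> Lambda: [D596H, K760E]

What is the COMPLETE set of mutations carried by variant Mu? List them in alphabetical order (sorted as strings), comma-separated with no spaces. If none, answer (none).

At Theta: gained [] -> total []
At Mu: gained ['T945P', 'P220D', 'I83C'] -> total ['I83C', 'P220D', 'T945P']

Answer: I83C,P220D,T945P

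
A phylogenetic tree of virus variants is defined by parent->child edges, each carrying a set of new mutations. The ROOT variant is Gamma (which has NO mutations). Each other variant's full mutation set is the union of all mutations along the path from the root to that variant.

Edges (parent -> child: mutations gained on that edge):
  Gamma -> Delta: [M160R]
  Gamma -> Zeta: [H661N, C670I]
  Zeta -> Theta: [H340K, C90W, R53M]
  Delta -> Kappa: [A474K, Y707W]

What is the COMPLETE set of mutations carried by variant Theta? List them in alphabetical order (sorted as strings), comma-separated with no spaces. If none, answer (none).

Answer: C670I,C90W,H340K,H661N,R53M

Derivation:
At Gamma: gained [] -> total []
At Zeta: gained ['H661N', 'C670I'] -> total ['C670I', 'H661N']
At Theta: gained ['H340K', 'C90W', 'R53M'] -> total ['C670I', 'C90W', 'H340K', 'H661N', 'R53M']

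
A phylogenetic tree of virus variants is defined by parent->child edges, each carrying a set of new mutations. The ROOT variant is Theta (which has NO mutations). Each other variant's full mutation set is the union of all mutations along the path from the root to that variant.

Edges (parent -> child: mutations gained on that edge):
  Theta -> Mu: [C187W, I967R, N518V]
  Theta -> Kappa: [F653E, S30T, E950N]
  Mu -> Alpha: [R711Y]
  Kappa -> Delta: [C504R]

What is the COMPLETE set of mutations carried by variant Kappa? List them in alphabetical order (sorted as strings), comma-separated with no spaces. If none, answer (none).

Answer: E950N,F653E,S30T

Derivation:
At Theta: gained [] -> total []
At Kappa: gained ['F653E', 'S30T', 'E950N'] -> total ['E950N', 'F653E', 'S30T']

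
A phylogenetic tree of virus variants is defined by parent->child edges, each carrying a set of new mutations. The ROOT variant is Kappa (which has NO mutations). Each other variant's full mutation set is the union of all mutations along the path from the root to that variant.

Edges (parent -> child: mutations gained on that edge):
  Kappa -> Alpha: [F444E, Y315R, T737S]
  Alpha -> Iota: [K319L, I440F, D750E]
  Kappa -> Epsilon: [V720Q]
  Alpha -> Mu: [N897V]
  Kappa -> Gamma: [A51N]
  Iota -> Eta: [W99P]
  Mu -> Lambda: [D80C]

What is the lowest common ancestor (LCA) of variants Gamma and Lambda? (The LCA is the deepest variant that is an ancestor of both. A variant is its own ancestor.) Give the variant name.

Answer: Kappa

Derivation:
Path from root to Gamma: Kappa -> Gamma
  ancestors of Gamma: {Kappa, Gamma}
Path from root to Lambda: Kappa -> Alpha -> Mu -> Lambda
  ancestors of Lambda: {Kappa, Alpha, Mu, Lambda}
Common ancestors: {Kappa}
Walk up from Lambda: Lambda (not in ancestors of Gamma), Mu (not in ancestors of Gamma), Alpha (not in ancestors of Gamma), Kappa (in ancestors of Gamma)
Deepest common ancestor (LCA) = Kappa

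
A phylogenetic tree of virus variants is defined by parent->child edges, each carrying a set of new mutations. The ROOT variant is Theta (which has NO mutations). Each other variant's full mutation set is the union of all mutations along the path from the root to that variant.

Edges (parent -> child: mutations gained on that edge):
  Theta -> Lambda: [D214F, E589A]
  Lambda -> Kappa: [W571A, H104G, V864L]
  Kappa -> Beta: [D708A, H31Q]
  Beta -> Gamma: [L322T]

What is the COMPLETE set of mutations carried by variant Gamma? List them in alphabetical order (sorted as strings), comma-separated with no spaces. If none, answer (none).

At Theta: gained [] -> total []
At Lambda: gained ['D214F', 'E589A'] -> total ['D214F', 'E589A']
At Kappa: gained ['W571A', 'H104G', 'V864L'] -> total ['D214F', 'E589A', 'H104G', 'V864L', 'W571A']
At Beta: gained ['D708A', 'H31Q'] -> total ['D214F', 'D708A', 'E589A', 'H104G', 'H31Q', 'V864L', 'W571A']
At Gamma: gained ['L322T'] -> total ['D214F', 'D708A', 'E589A', 'H104G', 'H31Q', 'L322T', 'V864L', 'W571A']

Answer: D214F,D708A,E589A,H104G,H31Q,L322T,V864L,W571A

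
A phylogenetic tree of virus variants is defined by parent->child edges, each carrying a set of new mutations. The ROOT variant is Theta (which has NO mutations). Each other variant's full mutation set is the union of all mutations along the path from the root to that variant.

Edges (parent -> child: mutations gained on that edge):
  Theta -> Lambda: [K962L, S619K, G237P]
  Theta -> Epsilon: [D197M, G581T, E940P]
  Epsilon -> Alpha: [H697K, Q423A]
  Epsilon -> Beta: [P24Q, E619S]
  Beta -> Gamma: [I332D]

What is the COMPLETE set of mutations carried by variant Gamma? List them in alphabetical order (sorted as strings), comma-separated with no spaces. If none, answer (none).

At Theta: gained [] -> total []
At Epsilon: gained ['D197M', 'G581T', 'E940P'] -> total ['D197M', 'E940P', 'G581T']
At Beta: gained ['P24Q', 'E619S'] -> total ['D197M', 'E619S', 'E940P', 'G581T', 'P24Q']
At Gamma: gained ['I332D'] -> total ['D197M', 'E619S', 'E940P', 'G581T', 'I332D', 'P24Q']

Answer: D197M,E619S,E940P,G581T,I332D,P24Q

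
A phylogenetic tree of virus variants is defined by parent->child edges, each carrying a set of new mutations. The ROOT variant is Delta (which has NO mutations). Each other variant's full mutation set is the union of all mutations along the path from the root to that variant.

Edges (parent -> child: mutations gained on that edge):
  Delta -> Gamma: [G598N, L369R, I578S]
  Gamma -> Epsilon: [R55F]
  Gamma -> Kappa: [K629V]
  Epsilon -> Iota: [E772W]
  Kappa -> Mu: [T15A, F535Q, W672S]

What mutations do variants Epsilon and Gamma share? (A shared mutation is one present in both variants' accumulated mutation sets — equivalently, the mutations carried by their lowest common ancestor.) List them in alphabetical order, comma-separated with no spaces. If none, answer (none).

Answer: G598N,I578S,L369R

Derivation:
Accumulating mutations along path to Epsilon:
  At Delta: gained [] -> total []
  At Gamma: gained ['G598N', 'L369R', 'I578S'] -> total ['G598N', 'I578S', 'L369R']
  At Epsilon: gained ['R55F'] -> total ['G598N', 'I578S', 'L369R', 'R55F']
Mutations(Epsilon) = ['G598N', 'I578S', 'L369R', 'R55F']
Accumulating mutations along path to Gamma:
  At Delta: gained [] -> total []
  At Gamma: gained ['G598N', 'L369R', 'I578S'] -> total ['G598N', 'I578S', 'L369R']
Mutations(Gamma) = ['G598N', 'I578S', 'L369R']
Intersection: ['G598N', 'I578S', 'L369R', 'R55F'] ∩ ['G598N', 'I578S', 'L369R'] = ['G598N', 'I578S', 'L369R']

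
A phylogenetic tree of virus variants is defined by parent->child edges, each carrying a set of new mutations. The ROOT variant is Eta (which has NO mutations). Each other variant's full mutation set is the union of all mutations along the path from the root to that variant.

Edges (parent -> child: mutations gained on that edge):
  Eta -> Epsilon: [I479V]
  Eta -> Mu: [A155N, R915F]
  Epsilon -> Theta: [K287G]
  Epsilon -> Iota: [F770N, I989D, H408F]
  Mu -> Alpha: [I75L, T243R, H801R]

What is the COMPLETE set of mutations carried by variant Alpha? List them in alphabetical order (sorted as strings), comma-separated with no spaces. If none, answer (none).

Answer: A155N,H801R,I75L,R915F,T243R

Derivation:
At Eta: gained [] -> total []
At Mu: gained ['A155N', 'R915F'] -> total ['A155N', 'R915F']
At Alpha: gained ['I75L', 'T243R', 'H801R'] -> total ['A155N', 'H801R', 'I75L', 'R915F', 'T243R']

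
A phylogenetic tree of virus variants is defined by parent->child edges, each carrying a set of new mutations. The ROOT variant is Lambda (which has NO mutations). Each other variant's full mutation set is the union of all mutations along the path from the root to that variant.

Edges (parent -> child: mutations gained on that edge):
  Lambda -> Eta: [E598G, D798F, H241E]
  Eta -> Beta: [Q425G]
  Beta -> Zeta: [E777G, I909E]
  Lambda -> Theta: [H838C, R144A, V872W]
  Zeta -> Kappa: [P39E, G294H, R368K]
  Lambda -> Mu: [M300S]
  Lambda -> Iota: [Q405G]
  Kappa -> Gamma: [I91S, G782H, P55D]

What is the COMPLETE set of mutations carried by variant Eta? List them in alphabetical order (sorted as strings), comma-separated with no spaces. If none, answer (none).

At Lambda: gained [] -> total []
At Eta: gained ['E598G', 'D798F', 'H241E'] -> total ['D798F', 'E598G', 'H241E']

Answer: D798F,E598G,H241E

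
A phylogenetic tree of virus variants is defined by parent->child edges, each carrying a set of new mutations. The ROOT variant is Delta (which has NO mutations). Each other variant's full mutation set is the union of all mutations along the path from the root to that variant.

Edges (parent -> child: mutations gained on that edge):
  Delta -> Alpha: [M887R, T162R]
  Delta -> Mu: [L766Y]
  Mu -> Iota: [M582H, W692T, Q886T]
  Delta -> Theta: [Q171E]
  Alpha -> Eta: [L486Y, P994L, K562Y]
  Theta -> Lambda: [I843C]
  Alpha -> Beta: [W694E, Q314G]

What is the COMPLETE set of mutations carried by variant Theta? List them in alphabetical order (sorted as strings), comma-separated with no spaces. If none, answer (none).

At Delta: gained [] -> total []
At Theta: gained ['Q171E'] -> total ['Q171E']

Answer: Q171E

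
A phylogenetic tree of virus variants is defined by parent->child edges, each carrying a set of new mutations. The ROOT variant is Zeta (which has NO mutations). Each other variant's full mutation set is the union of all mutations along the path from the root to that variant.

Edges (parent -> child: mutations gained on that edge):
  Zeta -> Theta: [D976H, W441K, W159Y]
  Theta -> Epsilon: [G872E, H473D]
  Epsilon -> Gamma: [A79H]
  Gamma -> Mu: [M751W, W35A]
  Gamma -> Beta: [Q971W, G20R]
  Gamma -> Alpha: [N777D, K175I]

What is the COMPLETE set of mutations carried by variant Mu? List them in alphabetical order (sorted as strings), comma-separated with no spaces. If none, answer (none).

At Zeta: gained [] -> total []
At Theta: gained ['D976H', 'W441K', 'W159Y'] -> total ['D976H', 'W159Y', 'W441K']
At Epsilon: gained ['G872E', 'H473D'] -> total ['D976H', 'G872E', 'H473D', 'W159Y', 'W441K']
At Gamma: gained ['A79H'] -> total ['A79H', 'D976H', 'G872E', 'H473D', 'W159Y', 'W441K']
At Mu: gained ['M751W', 'W35A'] -> total ['A79H', 'D976H', 'G872E', 'H473D', 'M751W', 'W159Y', 'W35A', 'W441K']

Answer: A79H,D976H,G872E,H473D,M751W,W159Y,W35A,W441K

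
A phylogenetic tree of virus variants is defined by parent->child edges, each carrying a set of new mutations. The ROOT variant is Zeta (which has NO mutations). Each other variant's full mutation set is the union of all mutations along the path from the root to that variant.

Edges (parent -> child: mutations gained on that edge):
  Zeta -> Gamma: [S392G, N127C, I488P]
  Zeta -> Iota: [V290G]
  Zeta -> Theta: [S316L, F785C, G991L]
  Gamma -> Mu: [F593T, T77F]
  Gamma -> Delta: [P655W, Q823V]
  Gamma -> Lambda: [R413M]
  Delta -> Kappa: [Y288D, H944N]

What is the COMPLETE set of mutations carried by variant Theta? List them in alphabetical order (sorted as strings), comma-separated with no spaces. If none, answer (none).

Answer: F785C,G991L,S316L

Derivation:
At Zeta: gained [] -> total []
At Theta: gained ['S316L', 'F785C', 'G991L'] -> total ['F785C', 'G991L', 'S316L']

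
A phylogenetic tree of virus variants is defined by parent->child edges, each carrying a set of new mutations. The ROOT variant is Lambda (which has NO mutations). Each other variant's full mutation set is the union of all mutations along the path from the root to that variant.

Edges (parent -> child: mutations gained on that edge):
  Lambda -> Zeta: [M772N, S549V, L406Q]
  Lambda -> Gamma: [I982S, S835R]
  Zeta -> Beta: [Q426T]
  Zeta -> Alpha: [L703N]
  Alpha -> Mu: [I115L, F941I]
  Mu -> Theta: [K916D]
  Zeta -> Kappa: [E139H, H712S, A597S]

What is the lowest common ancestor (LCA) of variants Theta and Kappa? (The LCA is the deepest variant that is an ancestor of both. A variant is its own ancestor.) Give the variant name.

Path from root to Theta: Lambda -> Zeta -> Alpha -> Mu -> Theta
  ancestors of Theta: {Lambda, Zeta, Alpha, Mu, Theta}
Path from root to Kappa: Lambda -> Zeta -> Kappa
  ancestors of Kappa: {Lambda, Zeta, Kappa}
Common ancestors: {Lambda, Zeta}
Walk up from Kappa: Kappa (not in ancestors of Theta), Zeta (in ancestors of Theta), Lambda (in ancestors of Theta)
Deepest common ancestor (LCA) = Zeta

Answer: Zeta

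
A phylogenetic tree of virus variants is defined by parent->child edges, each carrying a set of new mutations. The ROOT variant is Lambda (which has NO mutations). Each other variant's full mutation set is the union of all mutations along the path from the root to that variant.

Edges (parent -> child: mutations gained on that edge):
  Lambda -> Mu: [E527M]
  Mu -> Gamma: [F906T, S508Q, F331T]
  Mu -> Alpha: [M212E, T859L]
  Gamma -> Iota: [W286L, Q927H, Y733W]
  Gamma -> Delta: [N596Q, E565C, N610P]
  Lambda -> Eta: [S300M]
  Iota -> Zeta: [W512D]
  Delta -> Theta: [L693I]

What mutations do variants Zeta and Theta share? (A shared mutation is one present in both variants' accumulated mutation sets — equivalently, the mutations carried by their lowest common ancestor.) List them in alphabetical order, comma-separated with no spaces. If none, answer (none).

Answer: E527M,F331T,F906T,S508Q

Derivation:
Accumulating mutations along path to Zeta:
  At Lambda: gained [] -> total []
  At Mu: gained ['E527M'] -> total ['E527M']
  At Gamma: gained ['F906T', 'S508Q', 'F331T'] -> total ['E527M', 'F331T', 'F906T', 'S508Q']
  At Iota: gained ['W286L', 'Q927H', 'Y733W'] -> total ['E527M', 'F331T', 'F906T', 'Q927H', 'S508Q', 'W286L', 'Y733W']
  At Zeta: gained ['W512D'] -> total ['E527M', 'F331T', 'F906T', 'Q927H', 'S508Q', 'W286L', 'W512D', 'Y733W']
Mutations(Zeta) = ['E527M', 'F331T', 'F906T', 'Q927H', 'S508Q', 'W286L', 'W512D', 'Y733W']
Accumulating mutations along path to Theta:
  At Lambda: gained [] -> total []
  At Mu: gained ['E527M'] -> total ['E527M']
  At Gamma: gained ['F906T', 'S508Q', 'F331T'] -> total ['E527M', 'F331T', 'F906T', 'S508Q']
  At Delta: gained ['N596Q', 'E565C', 'N610P'] -> total ['E527M', 'E565C', 'F331T', 'F906T', 'N596Q', 'N610P', 'S508Q']
  At Theta: gained ['L693I'] -> total ['E527M', 'E565C', 'F331T', 'F906T', 'L693I', 'N596Q', 'N610P', 'S508Q']
Mutations(Theta) = ['E527M', 'E565C', 'F331T', 'F906T', 'L693I', 'N596Q', 'N610P', 'S508Q']
Intersection: ['E527M', 'F331T', 'F906T', 'Q927H', 'S508Q', 'W286L', 'W512D', 'Y733W'] ∩ ['E527M', 'E565C', 'F331T', 'F906T', 'L693I', 'N596Q', 'N610P', 'S508Q'] = ['E527M', 'F331T', 'F906T', 'S508Q']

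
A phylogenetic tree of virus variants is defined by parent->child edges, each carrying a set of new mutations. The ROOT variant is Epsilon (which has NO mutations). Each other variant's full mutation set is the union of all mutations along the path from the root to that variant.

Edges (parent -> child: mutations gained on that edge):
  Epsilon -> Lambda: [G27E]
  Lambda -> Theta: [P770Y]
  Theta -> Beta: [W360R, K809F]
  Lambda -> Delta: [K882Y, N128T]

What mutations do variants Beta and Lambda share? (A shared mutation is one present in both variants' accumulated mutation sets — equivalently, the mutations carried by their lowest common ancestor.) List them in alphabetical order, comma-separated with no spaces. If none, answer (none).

Answer: G27E

Derivation:
Accumulating mutations along path to Beta:
  At Epsilon: gained [] -> total []
  At Lambda: gained ['G27E'] -> total ['G27E']
  At Theta: gained ['P770Y'] -> total ['G27E', 'P770Y']
  At Beta: gained ['W360R', 'K809F'] -> total ['G27E', 'K809F', 'P770Y', 'W360R']
Mutations(Beta) = ['G27E', 'K809F', 'P770Y', 'W360R']
Accumulating mutations along path to Lambda:
  At Epsilon: gained [] -> total []
  At Lambda: gained ['G27E'] -> total ['G27E']
Mutations(Lambda) = ['G27E']
Intersection: ['G27E', 'K809F', 'P770Y', 'W360R'] ∩ ['G27E'] = ['G27E']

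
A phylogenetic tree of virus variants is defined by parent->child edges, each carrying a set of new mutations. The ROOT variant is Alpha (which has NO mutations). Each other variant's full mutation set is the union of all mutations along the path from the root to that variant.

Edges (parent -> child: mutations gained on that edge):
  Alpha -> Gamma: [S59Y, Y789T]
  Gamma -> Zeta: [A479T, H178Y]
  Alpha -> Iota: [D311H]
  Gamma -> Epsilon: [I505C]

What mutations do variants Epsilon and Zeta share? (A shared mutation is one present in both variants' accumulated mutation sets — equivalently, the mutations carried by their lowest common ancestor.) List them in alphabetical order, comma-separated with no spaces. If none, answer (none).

Answer: S59Y,Y789T

Derivation:
Accumulating mutations along path to Epsilon:
  At Alpha: gained [] -> total []
  At Gamma: gained ['S59Y', 'Y789T'] -> total ['S59Y', 'Y789T']
  At Epsilon: gained ['I505C'] -> total ['I505C', 'S59Y', 'Y789T']
Mutations(Epsilon) = ['I505C', 'S59Y', 'Y789T']
Accumulating mutations along path to Zeta:
  At Alpha: gained [] -> total []
  At Gamma: gained ['S59Y', 'Y789T'] -> total ['S59Y', 'Y789T']
  At Zeta: gained ['A479T', 'H178Y'] -> total ['A479T', 'H178Y', 'S59Y', 'Y789T']
Mutations(Zeta) = ['A479T', 'H178Y', 'S59Y', 'Y789T']
Intersection: ['I505C', 'S59Y', 'Y789T'] ∩ ['A479T', 'H178Y', 'S59Y', 'Y789T'] = ['S59Y', 'Y789T']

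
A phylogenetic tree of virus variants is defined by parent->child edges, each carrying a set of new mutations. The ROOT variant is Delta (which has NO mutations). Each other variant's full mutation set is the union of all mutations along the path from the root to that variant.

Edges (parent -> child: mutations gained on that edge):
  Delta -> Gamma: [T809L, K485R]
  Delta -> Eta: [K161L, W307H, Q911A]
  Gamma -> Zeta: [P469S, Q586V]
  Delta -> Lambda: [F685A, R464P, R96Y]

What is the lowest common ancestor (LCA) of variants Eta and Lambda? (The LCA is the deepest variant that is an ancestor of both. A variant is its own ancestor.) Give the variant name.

Path from root to Eta: Delta -> Eta
  ancestors of Eta: {Delta, Eta}
Path from root to Lambda: Delta -> Lambda
  ancestors of Lambda: {Delta, Lambda}
Common ancestors: {Delta}
Walk up from Lambda: Lambda (not in ancestors of Eta), Delta (in ancestors of Eta)
Deepest common ancestor (LCA) = Delta

Answer: Delta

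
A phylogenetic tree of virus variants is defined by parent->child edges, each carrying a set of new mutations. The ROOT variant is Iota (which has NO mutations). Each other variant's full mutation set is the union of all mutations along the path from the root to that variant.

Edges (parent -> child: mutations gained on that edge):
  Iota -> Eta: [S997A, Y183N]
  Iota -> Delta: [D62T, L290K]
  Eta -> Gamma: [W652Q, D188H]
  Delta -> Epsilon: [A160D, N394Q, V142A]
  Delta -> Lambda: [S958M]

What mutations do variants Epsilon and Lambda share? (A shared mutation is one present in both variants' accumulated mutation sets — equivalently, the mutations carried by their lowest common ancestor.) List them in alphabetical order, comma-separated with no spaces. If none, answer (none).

Answer: D62T,L290K

Derivation:
Accumulating mutations along path to Epsilon:
  At Iota: gained [] -> total []
  At Delta: gained ['D62T', 'L290K'] -> total ['D62T', 'L290K']
  At Epsilon: gained ['A160D', 'N394Q', 'V142A'] -> total ['A160D', 'D62T', 'L290K', 'N394Q', 'V142A']
Mutations(Epsilon) = ['A160D', 'D62T', 'L290K', 'N394Q', 'V142A']
Accumulating mutations along path to Lambda:
  At Iota: gained [] -> total []
  At Delta: gained ['D62T', 'L290K'] -> total ['D62T', 'L290K']
  At Lambda: gained ['S958M'] -> total ['D62T', 'L290K', 'S958M']
Mutations(Lambda) = ['D62T', 'L290K', 'S958M']
Intersection: ['A160D', 'D62T', 'L290K', 'N394Q', 'V142A'] ∩ ['D62T', 'L290K', 'S958M'] = ['D62T', 'L290K']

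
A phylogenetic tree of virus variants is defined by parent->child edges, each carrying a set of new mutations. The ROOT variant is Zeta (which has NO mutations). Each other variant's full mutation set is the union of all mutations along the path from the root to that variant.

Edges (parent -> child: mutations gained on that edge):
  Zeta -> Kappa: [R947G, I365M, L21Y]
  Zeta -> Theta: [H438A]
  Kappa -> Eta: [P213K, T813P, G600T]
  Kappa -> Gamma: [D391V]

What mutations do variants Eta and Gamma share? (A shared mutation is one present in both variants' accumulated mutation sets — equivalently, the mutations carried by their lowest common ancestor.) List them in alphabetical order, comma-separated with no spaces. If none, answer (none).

Accumulating mutations along path to Eta:
  At Zeta: gained [] -> total []
  At Kappa: gained ['R947G', 'I365M', 'L21Y'] -> total ['I365M', 'L21Y', 'R947G']
  At Eta: gained ['P213K', 'T813P', 'G600T'] -> total ['G600T', 'I365M', 'L21Y', 'P213K', 'R947G', 'T813P']
Mutations(Eta) = ['G600T', 'I365M', 'L21Y', 'P213K', 'R947G', 'T813P']
Accumulating mutations along path to Gamma:
  At Zeta: gained [] -> total []
  At Kappa: gained ['R947G', 'I365M', 'L21Y'] -> total ['I365M', 'L21Y', 'R947G']
  At Gamma: gained ['D391V'] -> total ['D391V', 'I365M', 'L21Y', 'R947G']
Mutations(Gamma) = ['D391V', 'I365M', 'L21Y', 'R947G']
Intersection: ['G600T', 'I365M', 'L21Y', 'P213K', 'R947G', 'T813P'] ∩ ['D391V', 'I365M', 'L21Y', 'R947G'] = ['I365M', 'L21Y', 'R947G']

Answer: I365M,L21Y,R947G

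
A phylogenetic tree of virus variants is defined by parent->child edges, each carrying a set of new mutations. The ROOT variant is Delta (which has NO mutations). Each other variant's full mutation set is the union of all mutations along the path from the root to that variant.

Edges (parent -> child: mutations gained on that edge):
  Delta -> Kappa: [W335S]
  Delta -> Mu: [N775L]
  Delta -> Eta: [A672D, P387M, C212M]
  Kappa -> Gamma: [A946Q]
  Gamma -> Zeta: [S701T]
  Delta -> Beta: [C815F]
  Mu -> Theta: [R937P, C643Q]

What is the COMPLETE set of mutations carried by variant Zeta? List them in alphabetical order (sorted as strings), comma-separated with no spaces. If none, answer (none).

At Delta: gained [] -> total []
At Kappa: gained ['W335S'] -> total ['W335S']
At Gamma: gained ['A946Q'] -> total ['A946Q', 'W335S']
At Zeta: gained ['S701T'] -> total ['A946Q', 'S701T', 'W335S']

Answer: A946Q,S701T,W335S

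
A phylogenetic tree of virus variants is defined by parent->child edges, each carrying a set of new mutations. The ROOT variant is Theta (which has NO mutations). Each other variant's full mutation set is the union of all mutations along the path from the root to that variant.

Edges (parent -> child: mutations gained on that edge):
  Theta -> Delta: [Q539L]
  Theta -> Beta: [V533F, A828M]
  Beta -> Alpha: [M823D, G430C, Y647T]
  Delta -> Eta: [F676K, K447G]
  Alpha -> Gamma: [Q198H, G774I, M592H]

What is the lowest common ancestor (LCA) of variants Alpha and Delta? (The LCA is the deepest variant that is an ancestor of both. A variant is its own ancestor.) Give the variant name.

Path from root to Alpha: Theta -> Beta -> Alpha
  ancestors of Alpha: {Theta, Beta, Alpha}
Path from root to Delta: Theta -> Delta
  ancestors of Delta: {Theta, Delta}
Common ancestors: {Theta}
Walk up from Delta: Delta (not in ancestors of Alpha), Theta (in ancestors of Alpha)
Deepest common ancestor (LCA) = Theta

Answer: Theta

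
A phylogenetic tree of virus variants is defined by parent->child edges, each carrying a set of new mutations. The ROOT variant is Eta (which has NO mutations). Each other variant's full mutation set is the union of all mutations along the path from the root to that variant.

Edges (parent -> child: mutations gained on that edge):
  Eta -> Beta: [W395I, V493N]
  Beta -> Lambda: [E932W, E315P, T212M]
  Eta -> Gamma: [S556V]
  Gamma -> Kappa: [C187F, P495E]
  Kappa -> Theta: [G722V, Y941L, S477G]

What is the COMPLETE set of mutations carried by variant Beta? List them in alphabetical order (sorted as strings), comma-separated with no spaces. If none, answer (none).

At Eta: gained [] -> total []
At Beta: gained ['W395I', 'V493N'] -> total ['V493N', 'W395I']

Answer: V493N,W395I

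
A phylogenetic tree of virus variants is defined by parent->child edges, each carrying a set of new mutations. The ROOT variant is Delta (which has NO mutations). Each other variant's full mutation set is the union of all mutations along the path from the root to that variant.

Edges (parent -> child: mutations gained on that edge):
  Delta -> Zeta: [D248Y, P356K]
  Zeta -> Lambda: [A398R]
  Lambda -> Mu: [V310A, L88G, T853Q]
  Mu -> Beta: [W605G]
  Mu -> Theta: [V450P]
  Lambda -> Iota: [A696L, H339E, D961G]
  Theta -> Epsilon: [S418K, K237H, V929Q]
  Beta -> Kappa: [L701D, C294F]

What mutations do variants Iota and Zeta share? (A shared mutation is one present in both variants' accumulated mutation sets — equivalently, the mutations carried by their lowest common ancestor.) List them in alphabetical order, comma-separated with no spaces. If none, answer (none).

Answer: D248Y,P356K

Derivation:
Accumulating mutations along path to Iota:
  At Delta: gained [] -> total []
  At Zeta: gained ['D248Y', 'P356K'] -> total ['D248Y', 'P356K']
  At Lambda: gained ['A398R'] -> total ['A398R', 'D248Y', 'P356K']
  At Iota: gained ['A696L', 'H339E', 'D961G'] -> total ['A398R', 'A696L', 'D248Y', 'D961G', 'H339E', 'P356K']
Mutations(Iota) = ['A398R', 'A696L', 'D248Y', 'D961G', 'H339E', 'P356K']
Accumulating mutations along path to Zeta:
  At Delta: gained [] -> total []
  At Zeta: gained ['D248Y', 'P356K'] -> total ['D248Y', 'P356K']
Mutations(Zeta) = ['D248Y', 'P356K']
Intersection: ['A398R', 'A696L', 'D248Y', 'D961G', 'H339E', 'P356K'] ∩ ['D248Y', 'P356K'] = ['D248Y', 'P356K']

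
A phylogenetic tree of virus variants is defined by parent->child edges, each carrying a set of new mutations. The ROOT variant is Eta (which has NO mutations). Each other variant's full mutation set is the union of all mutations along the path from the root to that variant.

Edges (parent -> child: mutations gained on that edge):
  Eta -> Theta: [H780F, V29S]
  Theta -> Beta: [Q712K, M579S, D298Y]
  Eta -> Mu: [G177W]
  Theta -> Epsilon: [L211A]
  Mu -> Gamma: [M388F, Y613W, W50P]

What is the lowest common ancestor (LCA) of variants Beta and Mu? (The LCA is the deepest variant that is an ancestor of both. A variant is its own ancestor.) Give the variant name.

Path from root to Beta: Eta -> Theta -> Beta
  ancestors of Beta: {Eta, Theta, Beta}
Path from root to Mu: Eta -> Mu
  ancestors of Mu: {Eta, Mu}
Common ancestors: {Eta}
Walk up from Mu: Mu (not in ancestors of Beta), Eta (in ancestors of Beta)
Deepest common ancestor (LCA) = Eta

Answer: Eta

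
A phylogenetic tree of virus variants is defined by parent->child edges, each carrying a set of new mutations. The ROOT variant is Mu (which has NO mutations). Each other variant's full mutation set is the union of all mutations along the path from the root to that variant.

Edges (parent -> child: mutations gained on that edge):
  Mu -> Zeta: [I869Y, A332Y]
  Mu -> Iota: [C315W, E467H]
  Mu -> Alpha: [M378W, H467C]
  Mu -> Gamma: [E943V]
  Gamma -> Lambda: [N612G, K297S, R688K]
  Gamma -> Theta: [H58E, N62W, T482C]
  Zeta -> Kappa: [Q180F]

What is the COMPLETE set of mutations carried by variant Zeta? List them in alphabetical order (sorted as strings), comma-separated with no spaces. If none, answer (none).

Answer: A332Y,I869Y

Derivation:
At Mu: gained [] -> total []
At Zeta: gained ['I869Y', 'A332Y'] -> total ['A332Y', 'I869Y']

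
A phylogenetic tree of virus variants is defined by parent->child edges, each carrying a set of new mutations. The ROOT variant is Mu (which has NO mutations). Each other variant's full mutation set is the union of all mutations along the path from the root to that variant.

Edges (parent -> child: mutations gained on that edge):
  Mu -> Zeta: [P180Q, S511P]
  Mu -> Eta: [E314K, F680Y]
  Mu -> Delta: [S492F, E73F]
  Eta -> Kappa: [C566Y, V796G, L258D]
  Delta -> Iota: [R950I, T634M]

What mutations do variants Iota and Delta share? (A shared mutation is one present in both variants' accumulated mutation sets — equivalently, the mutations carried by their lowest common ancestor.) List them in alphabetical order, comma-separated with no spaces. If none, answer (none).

Accumulating mutations along path to Iota:
  At Mu: gained [] -> total []
  At Delta: gained ['S492F', 'E73F'] -> total ['E73F', 'S492F']
  At Iota: gained ['R950I', 'T634M'] -> total ['E73F', 'R950I', 'S492F', 'T634M']
Mutations(Iota) = ['E73F', 'R950I', 'S492F', 'T634M']
Accumulating mutations along path to Delta:
  At Mu: gained [] -> total []
  At Delta: gained ['S492F', 'E73F'] -> total ['E73F', 'S492F']
Mutations(Delta) = ['E73F', 'S492F']
Intersection: ['E73F', 'R950I', 'S492F', 'T634M'] ∩ ['E73F', 'S492F'] = ['E73F', 'S492F']

Answer: E73F,S492F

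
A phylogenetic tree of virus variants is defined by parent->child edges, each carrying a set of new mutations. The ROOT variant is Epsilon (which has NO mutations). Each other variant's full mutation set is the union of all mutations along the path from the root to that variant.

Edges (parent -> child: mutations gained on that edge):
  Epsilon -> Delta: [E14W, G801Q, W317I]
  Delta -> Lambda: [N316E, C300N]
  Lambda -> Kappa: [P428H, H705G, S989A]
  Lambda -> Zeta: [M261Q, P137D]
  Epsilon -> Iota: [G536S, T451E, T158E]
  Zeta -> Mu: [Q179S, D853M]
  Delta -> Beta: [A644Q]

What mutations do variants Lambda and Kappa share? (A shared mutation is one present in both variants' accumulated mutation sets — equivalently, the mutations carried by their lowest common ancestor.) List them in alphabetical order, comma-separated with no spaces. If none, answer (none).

Accumulating mutations along path to Lambda:
  At Epsilon: gained [] -> total []
  At Delta: gained ['E14W', 'G801Q', 'W317I'] -> total ['E14W', 'G801Q', 'W317I']
  At Lambda: gained ['N316E', 'C300N'] -> total ['C300N', 'E14W', 'G801Q', 'N316E', 'W317I']
Mutations(Lambda) = ['C300N', 'E14W', 'G801Q', 'N316E', 'W317I']
Accumulating mutations along path to Kappa:
  At Epsilon: gained [] -> total []
  At Delta: gained ['E14W', 'G801Q', 'W317I'] -> total ['E14W', 'G801Q', 'W317I']
  At Lambda: gained ['N316E', 'C300N'] -> total ['C300N', 'E14W', 'G801Q', 'N316E', 'W317I']
  At Kappa: gained ['P428H', 'H705G', 'S989A'] -> total ['C300N', 'E14W', 'G801Q', 'H705G', 'N316E', 'P428H', 'S989A', 'W317I']
Mutations(Kappa) = ['C300N', 'E14W', 'G801Q', 'H705G', 'N316E', 'P428H', 'S989A', 'W317I']
Intersection: ['C300N', 'E14W', 'G801Q', 'N316E', 'W317I'] ∩ ['C300N', 'E14W', 'G801Q', 'H705G', 'N316E', 'P428H', 'S989A', 'W317I'] = ['C300N', 'E14W', 'G801Q', 'N316E', 'W317I']

Answer: C300N,E14W,G801Q,N316E,W317I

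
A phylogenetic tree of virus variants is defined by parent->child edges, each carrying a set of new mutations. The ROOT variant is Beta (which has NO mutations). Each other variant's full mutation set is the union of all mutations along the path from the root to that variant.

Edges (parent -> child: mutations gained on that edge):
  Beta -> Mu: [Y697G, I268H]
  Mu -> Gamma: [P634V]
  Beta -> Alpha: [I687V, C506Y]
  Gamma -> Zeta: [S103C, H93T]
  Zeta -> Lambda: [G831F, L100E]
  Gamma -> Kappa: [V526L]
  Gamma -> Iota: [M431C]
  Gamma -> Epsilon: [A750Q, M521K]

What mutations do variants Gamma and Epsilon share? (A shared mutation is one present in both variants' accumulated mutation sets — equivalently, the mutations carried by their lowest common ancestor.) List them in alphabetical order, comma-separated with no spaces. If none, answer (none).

Accumulating mutations along path to Gamma:
  At Beta: gained [] -> total []
  At Mu: gained ['Y697G', 'I268H'] -> total ['I268H', 'Y697G']
  At Gamma: gained ['P634V'] -> total ['I268H', 'P634V', 'Y697G']
Mutations(Gamma) = ['I268H', 'P634V', 'Y697G']
Accumulating mutations along path to Epsilon:
  At Beta: gained [] -> total []
  At Mu: gained ['Y697G', 'I268H'] -> total ['I268H', 'Y697G']
  At Gamma: gained ['P634V'] -> total ['I268H', 'P634V', 'Y697G']
  At Epsilon: gained ['A750Q', 'M521K'] -> total ['A750Q', 'I268H', 'M521K', 'P634V', 'Y697G']
Mutations(Epsilon) = ['A750Q', 'I268H', 'M521K', 'P634V', 'Y697G']
Intersection: ['I268H', 'P634V', 'Y697G'] ∩ ['A750Q', 'I268H', 'M521K', 'P634V', 'Y697G'] = ['I268H', 'P634V', 'Y697G']

Answer: I268H,P634V,Y697G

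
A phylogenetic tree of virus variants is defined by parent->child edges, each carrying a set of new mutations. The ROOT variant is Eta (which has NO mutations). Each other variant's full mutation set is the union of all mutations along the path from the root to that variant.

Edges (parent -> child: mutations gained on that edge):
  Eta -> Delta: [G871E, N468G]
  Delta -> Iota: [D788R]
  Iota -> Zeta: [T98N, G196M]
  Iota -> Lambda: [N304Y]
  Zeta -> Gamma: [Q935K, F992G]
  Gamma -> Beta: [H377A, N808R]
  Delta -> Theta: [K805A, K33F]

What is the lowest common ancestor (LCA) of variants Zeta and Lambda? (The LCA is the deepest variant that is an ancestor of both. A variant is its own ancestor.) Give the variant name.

Path from root to Zeta: Eta -> Delta -> Iota -> Zeta
  ancestors of Zeta: {Eta, Delta, Iota, Zeta}
Path from root to Lambda: Eta -> Delta -> Iota -> Lambda
  ancestors of Lambda: {Eta, Delta, Iota, Lambda}
Common ancestors: {Eta, Delta, Iota}
Walk up from Lambda: Lambda (not in ancestors of Zeta), Iota (in ancestors of Zeta), Delta (in ancestors of Zeta), Eta (in ancestors of Zeta)
Deepest common ancestor (LCA) = Iota

Answer: Iota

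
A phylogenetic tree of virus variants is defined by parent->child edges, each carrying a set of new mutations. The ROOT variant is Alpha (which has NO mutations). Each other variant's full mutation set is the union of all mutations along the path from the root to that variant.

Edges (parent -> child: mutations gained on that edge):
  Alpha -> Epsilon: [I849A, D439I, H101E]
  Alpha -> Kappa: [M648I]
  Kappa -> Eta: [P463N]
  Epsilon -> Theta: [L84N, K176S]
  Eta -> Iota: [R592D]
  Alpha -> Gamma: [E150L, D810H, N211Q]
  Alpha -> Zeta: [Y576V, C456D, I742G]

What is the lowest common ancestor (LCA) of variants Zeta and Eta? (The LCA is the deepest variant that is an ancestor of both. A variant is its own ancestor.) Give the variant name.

Answer: Alpha

Derivation:
Path from root to Zeta: Alpha -> Zeta
  ancestors of Zeta: {Alpha, Zeta}
Path from root to Eta: Alpha -> Kappa -> Eta
  ancestors of Eta: {Alpha, Kappa, Eta}
Common ancestors: {Alpha}
Walk up from Eta: Eta (not in ancestors of Zeta), Kappa (not in ancestors of Zeta), Alpha (in ancestors of Zeta)
Deepest common ancestor (LCA) = Alpha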